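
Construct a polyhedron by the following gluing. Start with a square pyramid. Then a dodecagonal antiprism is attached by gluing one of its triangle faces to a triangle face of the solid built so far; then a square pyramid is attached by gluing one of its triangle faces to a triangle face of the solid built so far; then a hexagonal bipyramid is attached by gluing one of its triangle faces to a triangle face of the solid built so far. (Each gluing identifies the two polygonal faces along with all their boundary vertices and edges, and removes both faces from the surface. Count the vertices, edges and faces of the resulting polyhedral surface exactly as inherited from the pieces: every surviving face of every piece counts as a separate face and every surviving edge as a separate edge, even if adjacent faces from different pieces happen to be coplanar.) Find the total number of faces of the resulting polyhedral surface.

42

A square pyramid: V=5, E=8, F=5.
Attach a dodecagonal antiprism (V=24, E=48, F=26) along a 3-gon: merge 3 vertices and 3 edges, delete both glued faces → V=26, E=53, F=29.
Attach a square pyramid (V=5, E=8, F=5) along a 3-gon: merge 3 vertices and 3 edges, delete both glued faces → V=28, E=58, F=32.
Attach a hexagonal bipyramid (V=8, E=18, F=12) along a 3-gon: merge 3 vertices and 3 edges, delete both glued faces → V=33, E=73, F=42.
Check: V − E + F = 33 − 73 + 42 = 2.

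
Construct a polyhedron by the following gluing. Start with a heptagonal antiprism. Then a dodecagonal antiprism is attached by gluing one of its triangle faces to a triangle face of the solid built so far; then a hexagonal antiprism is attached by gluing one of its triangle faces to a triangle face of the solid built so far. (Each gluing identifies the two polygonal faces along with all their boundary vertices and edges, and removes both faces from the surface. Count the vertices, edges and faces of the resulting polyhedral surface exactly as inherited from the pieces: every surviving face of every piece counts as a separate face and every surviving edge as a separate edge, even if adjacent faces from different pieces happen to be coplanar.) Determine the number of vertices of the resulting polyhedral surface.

44

A heptagonal antiprism: V=14, E=28, F=16.
Attach a dodecagonal antiprism (V=24, E=48, F=26) along a 3-gon: merge 3 vertices and 3 edges, delete both glued faces → V=35, E=73, F=40.
Attach a hexagonal antiprism (V=12, E=24, F=14) along a 3-gon: merge 3 vertices and 3 edges, delete both glued faces → V=44, E=94, F=52.
Check: V − E + F = 44 − 94 + 52 = 2.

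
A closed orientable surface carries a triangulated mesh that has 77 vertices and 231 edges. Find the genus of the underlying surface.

1

Every face is a triangle and each edge borders two faces, so 3F = 2·231, giving F = 154.
χ = V − E + F = 77 − 231 + 154 = 0.
For a closed orientable surface χ = 2 − 2g, so g = (2 − (0))/2 = 1.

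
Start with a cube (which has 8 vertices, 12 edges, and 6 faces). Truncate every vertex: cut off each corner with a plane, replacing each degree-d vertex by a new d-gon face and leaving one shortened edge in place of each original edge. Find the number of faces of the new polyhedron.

Truncation replaces each original edge-end by a new vertex, so V′ = 2E = 24.
Each original edge survives, and each old vertex of degree d contributes d new edges; summing degrees gives Σd = 2E, so E′ = E + 2E = 3E = 36.
Each original face survives and each original vertex becomes one new face: F′ = F + V = 14.

14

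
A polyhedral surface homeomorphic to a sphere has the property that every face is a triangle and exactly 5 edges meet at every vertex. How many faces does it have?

Each face has 3 edges and each edge borders two faces, so 2E = 3F.
Each vertex has degree 5, so 5V = 2E and hence V = 3F/5.
Euler: V − E + F = 2 ⇒ (3F/5) − (3F/2) + F = 2.
Multiply by 10: (6 − 15 + 10)F = 20, i.e. 1F = 20.
So F = 20, E = 3·20/2 = 30, V = 3·20/5 = 12.

20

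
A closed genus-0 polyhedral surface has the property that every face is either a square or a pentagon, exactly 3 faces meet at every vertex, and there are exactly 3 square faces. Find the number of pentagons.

Let x be the number of pentagons; then F = 3 + x.
Edge–face incidences: 2E = 4·3 + 5·x = 12 + 5x.
Every vertex has degree 3, so 3V = 2E.
Euler: V − E + F = 2 ⇒ (2E)/3 − E + (3 + x) = 2.
Multiply by 6: 2·(2E) − 3·(2E) + 6·(3 + x) = 12, i.e. 18 + 6x − (12 + 5x) = 12.
Collecting terms: x + 6 = 12, so x = 6.
Then 2E = 12 + 5·6 = 42, so E = 21, V = 2E/3 = 14, F = 3 + 6 = 9.

6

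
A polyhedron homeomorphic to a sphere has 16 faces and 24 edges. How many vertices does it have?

10

Here V − E + F = 2.
V = 2 + E − F = 2 + 24 − 16 = 10.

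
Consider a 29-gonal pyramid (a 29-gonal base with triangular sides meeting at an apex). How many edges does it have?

58

A pyramid on an n-gon base has one n-gon and n triangles: V = 29 + 1 = 30, E = 2·29 = 58, F = 29 + 1 = 30.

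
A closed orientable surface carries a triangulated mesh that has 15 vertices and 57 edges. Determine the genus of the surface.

Every face is a triangle and each edge borders two faces, so 3F = 2·57, giving F = 38.
χ = V − E + F = 15 − 57 + 38 = -4.
For a closed orientable surface χ = 2 − 2g, so g = (2 − (-4))/2 = 3.

3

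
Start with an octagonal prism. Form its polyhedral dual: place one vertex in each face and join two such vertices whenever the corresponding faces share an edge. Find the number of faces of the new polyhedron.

16

The base solid has V = 16, E = 24, F = 10.
The dual swaps V and F and preserves E: V′ = F = 10, E′ = E = 24, F′ = V = 16.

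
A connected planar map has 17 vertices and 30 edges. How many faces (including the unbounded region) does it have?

15

Euler's formula for a connected plane graph: V − E + F = 2, so F = 2 − 17 + 30 = 15.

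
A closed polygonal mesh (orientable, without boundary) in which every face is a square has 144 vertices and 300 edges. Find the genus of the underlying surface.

4

Every face is a square and each edge borders two faces, so 4F = 2·300, giving F = 150.
χ = V − E + F = 144 − 300 + 150 = -6.
For a closed orientable surface χ = 2 − 2g, so g = (2 − (-6))/2 = 4.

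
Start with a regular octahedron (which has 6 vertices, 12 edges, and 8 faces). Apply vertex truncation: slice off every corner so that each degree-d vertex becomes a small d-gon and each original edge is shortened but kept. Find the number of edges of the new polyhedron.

36

Truncation replaces each original edge-end by a new vertex, so V′ = 2E = 24.
Each original edge survives, and each old vertex of degree d contributes d new edges; summing degrees gives Σd = 2E, so E′ = E + 2E = 3E = 36.
Each original face survives and each original vertex becomes one new face: F′ = F + V = 14.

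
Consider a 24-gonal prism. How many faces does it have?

A prism on an n-gon has two n-gon bases and n rectangular sides: V = 2·24 = 48, E = 3·24 = 72, F = 24 + 2 = 26.

26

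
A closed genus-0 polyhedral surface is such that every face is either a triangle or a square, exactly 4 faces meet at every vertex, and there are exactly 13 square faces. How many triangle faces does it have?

Let x be the number of triangles; then F = 13 + x.
Edge–face incidences: 2E = 4·13 + 3·x = 52 + 3x.
Every vertex has degree 4, so 4V = 2E.
Euler: V − E + F = 2 ⇒ (2E)/4 − E + (13 + x) = 2.
Multiply by 8: 2·(2E) − 4·(2E) + 8·(13 + x) = 16, i.e. 104 + 8x − 2·(52 + 3x) = 16.
Collecting terms: 2x = 16, so x = 8.
Then 2E = 52 + 3·8 = 76, so E = 38, V = 2E/4 = 19, F = 13 + 8 = 21.

8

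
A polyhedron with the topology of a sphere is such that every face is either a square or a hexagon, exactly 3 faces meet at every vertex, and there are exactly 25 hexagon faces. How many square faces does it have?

Let x be the number of squares; then F = 25 + x.
Edge–face incidences: 2E = 6·25 + 4·x = 150 + 4x.
Every vertex has degree 3, so 3V = 2E.
Euler: V − E + F = 2 ⇒ (2E)/3 − E + (25 + x) = 2.
Multiply by 6: 2·(2E) − 3·(2E) + 6·(25 + x) = 12, i.e. 150 + 6x − (150 + 4x) = 12.
Collecting terms: 2x = 12, so x = 6.
Then 2E = 150 + 4·6 = 174, so E = 87, V = 2E/3 = 58, F = 25 + 6 = 31.

6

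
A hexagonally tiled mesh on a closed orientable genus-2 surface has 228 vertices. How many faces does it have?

115

χ = 2 − 2·2 = -2, and every face is a hexagon so 6F = 2E.
V − E + F = -2 with E = 6F/2 gives 228 − (6/2 − 1)·F = -2, so F = 115 and E = 345.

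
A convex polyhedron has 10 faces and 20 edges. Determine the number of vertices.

12

Here V − E + F = 2.
V = 2 + E − F = 2 + 20 − 10 = 12.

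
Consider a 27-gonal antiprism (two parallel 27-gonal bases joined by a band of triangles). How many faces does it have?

An antiprism on an n-gon has two n-gon caps and 2n triangles: V = 2·27 = 54, E = 4·27 = 108, F = 2·27 + 2 = 56.
Check: V − E + F = 54 − 108 + 56 = 2.

56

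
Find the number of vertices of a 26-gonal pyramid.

A pyramid on an n-gon base has one n-gon and n triangles: V = 26 + 1 = 27, E = 2·26 = 52, F = 26 + 1 = 27.

27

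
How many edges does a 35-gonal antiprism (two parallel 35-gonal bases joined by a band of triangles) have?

An antiprism on an n-gon has two n-gon caps and 2n triangles: V = 2·35 = 70, E = 4·35 = 140, F = 2·35 + 2 = 72.

140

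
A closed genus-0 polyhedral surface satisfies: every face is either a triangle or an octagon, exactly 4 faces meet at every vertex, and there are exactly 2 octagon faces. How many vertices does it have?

16

Let x be the number of triangles; then F = 2 + x.
Edge–face incidences: 2E = 8·2 + 3·x = 16 + 3x.
Every vertex has degree 4, so 4V = 2E.
Euler: V − E + F = 2 ⇒ (2E)/4 − E + (2 + x) = 2.
Multiply by 8: 2·(2E) − 4·(2E) + 8·(2 + x) = 16, i.e. 16 + 8x − 2·(16 + 3x) = 16.
Collecting terms: 2x − 16 = 16, so 2x = 32, so x = 16.
Then 2E = 16 + 3·16 = 64, so E = 32, V = 2E/4 = 16, F = 2 + 16 = 18.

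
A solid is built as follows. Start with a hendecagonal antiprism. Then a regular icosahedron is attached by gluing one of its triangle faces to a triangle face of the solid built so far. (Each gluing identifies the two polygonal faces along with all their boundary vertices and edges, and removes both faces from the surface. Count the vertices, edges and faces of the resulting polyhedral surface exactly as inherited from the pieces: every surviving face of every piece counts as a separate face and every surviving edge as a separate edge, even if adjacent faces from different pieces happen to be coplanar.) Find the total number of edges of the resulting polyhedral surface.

A hendecagonal antiprism: V=22, E=44, F=24.
Attach a regular icosahedron (V=12, E=30, F=20) along a 3-gon: merge 3 vertices and 3 edges, delete both glued faces → V=31, E=71, F=42.
Check: V − E + F = 31 − 71 + 42 = 2.

71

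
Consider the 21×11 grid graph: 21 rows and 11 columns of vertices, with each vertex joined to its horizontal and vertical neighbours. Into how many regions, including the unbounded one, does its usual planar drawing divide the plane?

201

The grid has V = 21·11 = 231 vertices and E = 21·10 + 11·20 = 430 edges.
F = 2 − V + E = 2 − 231 + 430 = 201.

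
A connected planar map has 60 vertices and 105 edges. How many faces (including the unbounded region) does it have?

Euler's formula for a connected plane graph: V − E + F = 2, so F = 2 − 60 + 105 = 47.

47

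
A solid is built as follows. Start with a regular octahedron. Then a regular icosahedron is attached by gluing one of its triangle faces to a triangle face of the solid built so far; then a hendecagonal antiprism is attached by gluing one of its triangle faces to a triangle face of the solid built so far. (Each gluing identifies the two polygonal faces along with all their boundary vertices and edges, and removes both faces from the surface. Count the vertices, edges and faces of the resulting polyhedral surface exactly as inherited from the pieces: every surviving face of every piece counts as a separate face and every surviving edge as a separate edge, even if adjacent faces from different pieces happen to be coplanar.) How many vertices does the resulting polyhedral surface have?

34

A regular octahedron: V=6, E=12, F=8.
Attach a regular icosahedron (V=12, E=30, F=20) along a 3-gon: merge 3 vertices and 3 edges, delete both glued faces → V=15, E=39, F=26.
Attach a hendecagonal antiprism (V=22, E=44, F=24) along a 3-gon: merge 3 vertices and 3 edges, delete both glued faces → V=34, E=80, F=48.
Check: V − E + F = 34 − 80 + 48 = 2.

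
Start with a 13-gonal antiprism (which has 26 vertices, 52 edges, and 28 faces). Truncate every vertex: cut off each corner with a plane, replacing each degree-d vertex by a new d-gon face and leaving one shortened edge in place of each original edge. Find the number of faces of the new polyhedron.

54

Truncation replaces each original edge-end by a new vertex, so V′ = 2E = 104.
Each original edge survives, and each old vertex of degree d contributes d new edges; summing degrees gives Σd = 2E, so E′ = E + 2E = 3E = 156.
Each original face survives and each original vertex becomes one new face: F′ = F + V = 54.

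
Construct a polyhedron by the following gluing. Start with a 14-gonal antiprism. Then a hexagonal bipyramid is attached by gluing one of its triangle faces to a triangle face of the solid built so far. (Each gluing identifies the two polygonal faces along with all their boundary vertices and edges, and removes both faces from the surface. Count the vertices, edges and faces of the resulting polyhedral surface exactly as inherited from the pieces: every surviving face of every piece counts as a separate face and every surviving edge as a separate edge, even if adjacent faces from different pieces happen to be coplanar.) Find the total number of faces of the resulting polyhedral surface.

40

A 14-gonal antiprism: V=28, E=56, F=30.
Attach a hexagonal bipyramid (V=8, E=18, F=12) along a 3-gon: merge 3 vertices and 3 edges, delete both glued faces → V=33, E=71, F=40.
Check: V − E + F = 33 − 71 + 40 = 2.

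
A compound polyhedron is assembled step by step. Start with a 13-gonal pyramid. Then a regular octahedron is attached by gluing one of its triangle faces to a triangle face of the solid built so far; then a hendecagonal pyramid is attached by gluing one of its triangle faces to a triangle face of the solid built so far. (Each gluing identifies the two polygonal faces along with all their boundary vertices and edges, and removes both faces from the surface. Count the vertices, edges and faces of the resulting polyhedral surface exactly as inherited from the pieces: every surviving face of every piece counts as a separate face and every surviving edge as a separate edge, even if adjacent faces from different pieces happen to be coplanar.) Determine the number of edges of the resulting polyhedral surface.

A 13-gonal pyramid: V=14, E=26, F=14.
Attach a regular octahedron (V=6, E=12, F=8) along a 3-gon: merge 3 vertices and 3 edges, delete both glued faces → V=17, E=35, F=20.
Attach a hendecagonal pyramid (V=12, E=22, F=12) along a 3-gon: merge 3 vertices and 3 edges, delete both glued faces → V=26, E=54, F=30.
Check: V − E + F = 26 − 54 + 30 = 2.

54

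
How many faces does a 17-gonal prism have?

A prism on an n-gon has two n-gon bases and n rectangular sides: V = 2·17 = 34, E = 3·17 = 51, F = 17 + 2 = 19.

19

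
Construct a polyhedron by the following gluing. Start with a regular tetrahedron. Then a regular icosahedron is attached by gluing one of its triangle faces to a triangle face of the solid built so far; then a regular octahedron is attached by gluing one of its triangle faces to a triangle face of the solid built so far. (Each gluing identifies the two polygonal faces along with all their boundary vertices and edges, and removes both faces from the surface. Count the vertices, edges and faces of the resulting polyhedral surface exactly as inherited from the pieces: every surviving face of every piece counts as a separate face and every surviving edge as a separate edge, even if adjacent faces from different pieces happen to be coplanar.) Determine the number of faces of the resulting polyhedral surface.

28

A regular tetrahedron: V=4, E=6, F=4.
Attach a regular icosahedron (V=12, E=30, F=20) along a 3-gon: merge 3 vertices and 3 edges, delete both glued faces → V=13, E=33, F=22.
Attach a regular octahedron (V=6, E=12, F=8) along a 3-gon: merge 3 vertices and 3 edges, delete both glued faces → V=16, E=42, F=28.
Check: V − E + F = 16 − 42 + 28 = 2.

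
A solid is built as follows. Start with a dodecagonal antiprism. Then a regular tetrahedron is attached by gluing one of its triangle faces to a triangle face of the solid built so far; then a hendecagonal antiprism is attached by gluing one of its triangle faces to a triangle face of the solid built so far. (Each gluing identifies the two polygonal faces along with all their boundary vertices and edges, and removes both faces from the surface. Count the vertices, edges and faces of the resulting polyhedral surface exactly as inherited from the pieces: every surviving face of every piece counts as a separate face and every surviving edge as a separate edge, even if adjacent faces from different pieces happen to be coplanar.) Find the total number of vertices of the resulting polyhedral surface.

44

A dodecagonal antiprism: V=24, E=48, F=26.
Attach a regular tetrahedron (V=4, E=6, F=4) along a 3-gon: merge 3 vertices and 3 edges, delete both glued faces → V=25, E=51, F=28.
Attach a hendecagonal antiprism (V=22, E=44, F=24) along a 3-gon: merge 3 vertices and 3 edges, delete both glued faces → V=44, E=92, F=50.
Check: V − E + F = 44 − 92 + 50 = 2.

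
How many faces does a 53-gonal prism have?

A prism on an n-gon has two n-gon bases and n rectangular sides: V = 2·53 = 106, E = 3·53 = 159, F = 53 + 2 = 55.
Check: V − E + F = 106 − 159 + 55 = 2.

55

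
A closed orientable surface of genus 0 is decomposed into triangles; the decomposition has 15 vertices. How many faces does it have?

26

χ = 2 − 2·0 = 2, and every face is a triangle so 3F = 2E.
V − E + F = 2 with E = 3F/2 gives 15 − (3/2 − 1)·F = 2, so F = 26 and E = 39.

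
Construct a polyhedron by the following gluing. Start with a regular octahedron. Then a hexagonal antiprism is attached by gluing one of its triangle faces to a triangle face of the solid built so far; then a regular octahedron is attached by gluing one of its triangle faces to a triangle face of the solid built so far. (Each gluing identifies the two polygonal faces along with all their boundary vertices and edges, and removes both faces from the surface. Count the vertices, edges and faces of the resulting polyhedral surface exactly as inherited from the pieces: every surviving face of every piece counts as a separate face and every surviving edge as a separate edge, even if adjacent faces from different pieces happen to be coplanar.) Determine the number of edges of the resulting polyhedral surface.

42

A regular octahedron: V=6, E=12, F=8.
Attach a hexagonal antiprism (V=12, E=24, F=14) along a 3-gon: merge 3 vertices and 3 edges, delete both glued faces → V=15, E=33, F=20.
Attach a regular octahedron (V=6, E=12, F=8) along a 3-gon: merge 3 vertices and 3 edges, delete both glued faces → V=18, E=42, F=26.
Check: V − E + F = 18 − 42 + 26 = 2.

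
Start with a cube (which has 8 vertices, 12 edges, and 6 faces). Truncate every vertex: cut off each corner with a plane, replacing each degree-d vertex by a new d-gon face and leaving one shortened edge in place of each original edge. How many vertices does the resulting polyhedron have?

24

Truncation replaces each original edge-end by a new vertex, so V′ = 2E = 24.
Each original edge survives, and each old vertex of degree d contributes d new edges; summing degrees gives Σd = 2E, so E′ = E + 2E = 3E = 36.
Each original face survives and each original vertex becomes one new face: F′ = F + V = 14.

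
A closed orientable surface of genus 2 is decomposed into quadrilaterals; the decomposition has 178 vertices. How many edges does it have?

χ = 2 − 2·2 = -2, and every face is a square so 4F = 2E.
V − E + F = -2 with E = 4F/2 gives 178 − (4/2 − 1)·F = -2, so F = 180 and E = 360.

360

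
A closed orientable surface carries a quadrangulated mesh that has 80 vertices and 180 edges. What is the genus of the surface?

6

Every face is a square and each edge borders two faces, so 4F = 2·180, giving F = 90.
χ = V − E + F = 80 − 180 + 90 = -10.
For a closed orientable surface χ = 2 − 2g, so g = (2 − (-10))/2 = 6.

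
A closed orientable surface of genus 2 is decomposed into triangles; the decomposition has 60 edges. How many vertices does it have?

18

χ = 2 − 2·2 = -2, and every face is a triangle so 3F = 2E.
F = 2E/3 = 40. Then V = -2 + E − F = -2 + 60 − 40 = 18.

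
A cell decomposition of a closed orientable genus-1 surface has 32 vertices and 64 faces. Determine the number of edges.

96

For a closed orientable surface of genus 1, χ = 2 − 2·1 = 0.
E = V + F − (0) = 32 + 64 − (0) = 96.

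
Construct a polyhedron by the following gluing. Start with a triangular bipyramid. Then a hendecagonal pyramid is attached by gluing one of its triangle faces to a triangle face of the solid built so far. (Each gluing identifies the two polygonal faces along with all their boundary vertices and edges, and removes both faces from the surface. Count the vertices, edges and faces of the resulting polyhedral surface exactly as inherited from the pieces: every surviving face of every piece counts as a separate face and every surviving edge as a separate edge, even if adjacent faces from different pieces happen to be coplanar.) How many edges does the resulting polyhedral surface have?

A triangular bipyramid: V=5, E=9, F=6.
Attach a hendecagonal pyramid (V=12, E=22, F=12) along a 3-gon: merge 3 vertices and 3 edges, delete both glued faces → V=14, E=28, F=16.
Check: V − E + F = 14 − 28 + 16 = 2.

28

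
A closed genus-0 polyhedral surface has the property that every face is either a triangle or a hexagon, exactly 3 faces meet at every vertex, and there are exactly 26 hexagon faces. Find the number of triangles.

4

Let x be the number of triangles; then F = 26 + x.
Edge–face incidences: 2E = 6·26 + 3·x = 156 + 3x.
Every vertex has degree 3, so 3V = 2E.
Euler: V − E + F = 2 ⇒ (2E)/3 − E + (26 + x) = 2.
Multiply by 6: 2·(2E) − 3·(2E) + 6·(26 + x) = 12, i.e. 156 + 6x − (156 + 3x) = 12.
Collecting terms: 3x = 12, so x = 4.
Then 2E = 156 + 3·4 = 168, so E = 84, V = 2E/3 = 56, F = 26 + 4 = 30.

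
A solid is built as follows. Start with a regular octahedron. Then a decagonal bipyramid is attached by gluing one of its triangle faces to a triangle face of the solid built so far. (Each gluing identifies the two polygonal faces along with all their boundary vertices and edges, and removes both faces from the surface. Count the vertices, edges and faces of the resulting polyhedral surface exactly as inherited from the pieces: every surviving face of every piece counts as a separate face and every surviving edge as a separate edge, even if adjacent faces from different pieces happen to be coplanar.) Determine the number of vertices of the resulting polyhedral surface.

15

A regular octahedron: V=6, E=12, F=8.
Attach a decagonal bipyramid (V=12, E=30, F=20) along a 3-gon: merge 3 vertices and 3 edges, delete both glued faces → V=15, E=39, F=26.
Check: V − E + F = 15 − 39 + 26 = 2.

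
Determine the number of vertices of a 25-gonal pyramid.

26

A pyramid on an n-gon base has one n-gon and n triangles: V = 25 + 1 = 26, E = 2·25 = 50, F = 25 + 1 = 26.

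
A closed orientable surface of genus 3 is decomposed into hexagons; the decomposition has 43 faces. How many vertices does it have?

82

χ = 2 − 2·3 = -4, and every face is a hexagon so 6F = 2E.
E = 6·43/2 = 129. Then V = -4 + E − F = -4 + 129 − 43 = 82.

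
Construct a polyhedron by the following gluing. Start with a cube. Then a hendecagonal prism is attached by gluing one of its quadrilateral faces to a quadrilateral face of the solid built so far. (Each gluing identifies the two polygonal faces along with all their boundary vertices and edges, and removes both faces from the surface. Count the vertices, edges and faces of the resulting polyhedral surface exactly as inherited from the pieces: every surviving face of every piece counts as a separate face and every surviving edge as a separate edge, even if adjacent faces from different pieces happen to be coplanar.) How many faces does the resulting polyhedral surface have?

A cube: V=8, E=12, F=6.
Attach a hendecagonal prism (V=22, E=33, F=13) along a 4-gon: merge 4 vertices and 4 edges, delete both glued faces → V=26, E=41, F=17.
Check: V − E + F = 26 − 41 + 17 = 2.

17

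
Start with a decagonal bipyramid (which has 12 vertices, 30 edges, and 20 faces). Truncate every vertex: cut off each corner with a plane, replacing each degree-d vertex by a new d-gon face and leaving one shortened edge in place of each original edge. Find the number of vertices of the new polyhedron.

60

Truncation replaces each original edge-end by a new vertex, so V′ = 2E = 60.
Each original edge survives, and each old vertex of degree d contributes d new edges; summing degrees gives Σd = 2E, so E′ = E + 2E = 3E = 90.
Each original face survives and each original vertex becomes one new face: F′ = F + V = 32.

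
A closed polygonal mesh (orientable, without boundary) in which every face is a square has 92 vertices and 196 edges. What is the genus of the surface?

4

Every face is a square and each edge borders two faces, so 4F = 2·196, giving F = 98.
χ = V − E + F = 92 − 196 + 98 = -6.
For a closed orientable surface χ = 2 − 2g, so g = (2 − (-6))/2 = 4.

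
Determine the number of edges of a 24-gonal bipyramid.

A bipyramid over an n-gon has 2n triangular faces and n + 2 vertices: V = 24 + 2 = 26, E = 3·24 = 72, F = 2·24 = 48.

72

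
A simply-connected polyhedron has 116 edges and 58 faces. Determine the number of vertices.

Here V − E + F = 2.
V = 2 + E − F = 2 + 116 − 58 = 60.

60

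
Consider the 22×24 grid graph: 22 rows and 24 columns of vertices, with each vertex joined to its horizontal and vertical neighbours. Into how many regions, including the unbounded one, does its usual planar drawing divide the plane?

484

The grid has V = 22·24 = 528 vertices and E = 22·23 + 24·21 = 1010 edges.
F = 2 − V + E = 2 − 528 + 1010 = 484.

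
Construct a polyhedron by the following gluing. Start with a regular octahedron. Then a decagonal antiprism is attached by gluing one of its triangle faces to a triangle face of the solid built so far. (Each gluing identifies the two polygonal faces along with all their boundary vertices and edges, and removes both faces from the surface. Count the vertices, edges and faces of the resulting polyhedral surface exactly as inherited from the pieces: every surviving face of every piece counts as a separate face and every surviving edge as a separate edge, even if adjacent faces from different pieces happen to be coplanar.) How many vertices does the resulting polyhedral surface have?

A regular octahedron: V=6, E=12, F=8.
Attach a decagonal antiprism (V=20, E=40, F=22) along a 3-gon: merge 3 vertices and 3 edges, delete both glued faces → V=23, E=49, F=28.
Check: V − E + F = 23 − 49 + 28 = 2.

23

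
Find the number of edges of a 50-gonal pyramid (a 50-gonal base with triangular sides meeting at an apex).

100

A pyramid on an n-gon base has one n-gon and n triangles: V = 50 + 1 = 51, E = 2·50 = 100, F = 50 + 1 = 51.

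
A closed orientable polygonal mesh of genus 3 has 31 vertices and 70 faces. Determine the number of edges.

For a closed orientable surface of genus 3, χ = 2 − 2·3 = -4.
E = V + F − (-4) = 31 + 70 − (-4) = 105.

105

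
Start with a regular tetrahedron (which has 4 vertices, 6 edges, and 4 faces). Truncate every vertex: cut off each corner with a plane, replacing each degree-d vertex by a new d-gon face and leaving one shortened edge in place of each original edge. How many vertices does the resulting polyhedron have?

Truncation replaces each original edge-end by a new vertex, so V′ = 2E = 12.
Each original edge survives, and each old vertex of degree d contributes d new edges; summing degrees gives Σd = 2E, so E′ = E + 2E = 3E = 18.
Each original face survives and each original vertex becomes one new face: F′ = F + V = 8.

12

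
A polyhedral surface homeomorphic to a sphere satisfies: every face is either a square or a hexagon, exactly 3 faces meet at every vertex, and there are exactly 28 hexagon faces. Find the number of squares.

6

Let x be the number of squares; then F = 28 + x.
Edge–face incidences: 2E = 6·28 + 4·x = 168 + 4x.
Every vertex has degree 3, so 3V = 2E.
Euler: V − E + F = 2 ⇒ (2E)/3 − E + (28 + x) = 2.
Multiply by 6: 2·(2E) − 3·(2E) + 6·(28 + x) = 12, i.e. 168 + 6x − (168 + 4x) = 12.
Collecting terms: 2x = 12, so x = 6.
Then 2E = 168 + 4·6 = 192, so E = 96, V = 2E/3 = 64, F = 28 + 6 = 34.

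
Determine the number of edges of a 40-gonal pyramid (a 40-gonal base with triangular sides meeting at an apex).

A pyramid on an n-gon base has one n-gon and n triangles: V = 40 + 1 = 41, E = 2·40 = 80, F = 40 + 1 = 41.
Check: V − E + F = 41 − 80 + 41 = 2.

80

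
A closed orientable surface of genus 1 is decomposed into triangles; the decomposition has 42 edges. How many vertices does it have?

χ = 2 − 2·1 = 0, and every face is a triangle so 3F = 2E.
F = 2E/3 = 28. Then V = 0 + E − F = 0 + 42 − 28 = 14.

14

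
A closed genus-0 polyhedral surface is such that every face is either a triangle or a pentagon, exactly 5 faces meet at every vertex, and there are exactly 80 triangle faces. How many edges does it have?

Let x be the number of pentagons; then F = 80 + x.
Edge–face incidences: 2E = 3·80 + 5·x = 240 + 5x.
Every vertex has degree 5, so 5V = 2E.
Euler: V − E + F = 2 ⇒ (2E)/5 − E + (80 + x) = 2.
Multiply by 10: 2·(2E) − 5·(2E) + 10·(80 + x) = 20, i.e. 800 + 10x − 3·(240 + 5x) = 20.
Collecting terms: −5x + 80 = 20, so −5x = −60, so x = 12.
Then 2E = 240 + 5·12 = 300, so E = 150, V = 2E/5 = 60, F = 80 + 12 = 92.

150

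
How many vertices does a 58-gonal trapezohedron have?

The n-trapezohedron (dual of the n-antiprism) has V = 2·58 + 2 = 118, E = 4·58 = 232, F = 2·58 = 116.

118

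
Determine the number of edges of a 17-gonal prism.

A prism on an n-gon has two n-gon bases and n rectangular sides: V = 2·17 = 34, E = 3·17 = 51, F = 17 + 2 = 19.
Check: V − E + F = 34 − 51 + 19 = 2.

51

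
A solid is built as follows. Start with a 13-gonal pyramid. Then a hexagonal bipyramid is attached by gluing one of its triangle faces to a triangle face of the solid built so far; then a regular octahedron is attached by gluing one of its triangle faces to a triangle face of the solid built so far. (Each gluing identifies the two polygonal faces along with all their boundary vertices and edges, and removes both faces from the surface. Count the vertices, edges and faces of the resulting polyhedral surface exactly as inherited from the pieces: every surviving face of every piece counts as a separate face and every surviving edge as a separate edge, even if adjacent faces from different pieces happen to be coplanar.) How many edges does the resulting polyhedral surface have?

A 13-gonal pyramid: V=14, E=26, F=14.
Attach a hexagonal bipyramid (V=8, E=18, F=12) along a 3-gon: merge 3 vertices and 3 edges, delete both glued faces → V=19, E=41, F=24.
Attach a regular octahedron (V=6, E=12, F=8) along a 3-gon: merge 3 vertices and 3 edges, delete both glued faces → V=22, E=50, F=30.
Check: V − E + F = 22 − 50 + 30 = 2.

50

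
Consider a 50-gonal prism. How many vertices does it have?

A prism on an n-gon has two n-gon bases and n rectangular sides: V = 2·50 = 100, E = 3·50 = 150, F = 50 + 2 = 52.
Check: V − E + F = 100 − 150 + 52 = 2.

100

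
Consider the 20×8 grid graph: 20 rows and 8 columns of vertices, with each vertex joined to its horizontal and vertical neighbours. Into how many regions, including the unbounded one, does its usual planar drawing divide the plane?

The grid has V = 20·8 = 160 vertices and E = 20·7 + 8·19 = 292 edges.
F = 2 − V + E = 2 − 160 + 292 = 134.

134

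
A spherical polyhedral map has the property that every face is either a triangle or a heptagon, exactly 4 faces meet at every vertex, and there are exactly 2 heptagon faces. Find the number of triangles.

14

Let x be the number of triangles; then F = 2 + x.
Edge–face incidences: 2E = 7·2 + 3·x = 14 + 3x.
Every vertex has degree 4, so 4V = 2E.
Euler: V − E + F = 2 ⇒ (2E)/4 − E + (2 + x) = 2.
Multiply by 8: 2·(2E) − 4·(2E) + 8·(2 + x) = 16, i.e. 16 + 8x − 2·(14 + 3x) = 16.
Collecting terms: 2x − 12 = 16, so 2x = 28, so x = 14.
Then 2E = 14 + 3·14 = 56, so E = 28, V = 2E/4 = 14, F = 2 + 14 = 16.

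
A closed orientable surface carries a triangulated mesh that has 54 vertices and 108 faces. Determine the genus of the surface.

Every face is a triangle, so 2E = 3·108 = 324, giving E = 162.
χ = V − E + F = 54 − 162 + 108 = 0.
For a closed orientable surface χ = 2 − 2g, so g = (2 − (0))/2 = 1.

1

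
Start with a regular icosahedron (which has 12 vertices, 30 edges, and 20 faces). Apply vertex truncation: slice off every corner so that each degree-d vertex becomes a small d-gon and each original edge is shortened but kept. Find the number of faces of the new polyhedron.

Truncation replaces each original edge-end by a new vertex, so V′ = 2E = 60.
Each original edge survives, and each old vertex of degree d contributes d new edges; summing degrees gives Σd = 2E, so E′ = E + 2E = 3E = 90.
Each original face survives and each original vertex becomes one new face: F′ = F + V = 32.

32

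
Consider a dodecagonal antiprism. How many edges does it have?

48

An antiprism on an n-gon has two n-gon caps and 2n triangles: V = 2·12 = 24, E = 4·12 = 48, F = 2·12 + 2 = 26.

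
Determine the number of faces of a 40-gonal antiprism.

82

An antiprism on an n-gon has two n-gon caps and 2n triangles: V = 2·40 = 80, E = 4·40 = 160, F = 2·40 + 2 = 82.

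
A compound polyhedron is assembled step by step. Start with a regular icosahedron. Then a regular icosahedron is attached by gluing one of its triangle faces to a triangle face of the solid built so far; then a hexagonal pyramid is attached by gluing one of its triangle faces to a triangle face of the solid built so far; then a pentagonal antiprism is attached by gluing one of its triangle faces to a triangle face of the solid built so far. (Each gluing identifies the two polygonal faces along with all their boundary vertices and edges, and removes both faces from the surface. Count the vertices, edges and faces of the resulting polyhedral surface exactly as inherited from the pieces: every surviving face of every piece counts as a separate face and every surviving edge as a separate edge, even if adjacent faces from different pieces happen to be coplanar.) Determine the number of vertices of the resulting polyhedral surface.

32

A regular icosahedron: V=12, E=30, F=20.
Attach a regular icosahedron (V=12, E=30, F=20) along a 3-gon: merge 3 vertices and 3 edges, delete both glued faces → V=21, E=57, F=38.
Attach a hexagonal pyramid (V=7, E=12, F=7) along a 3-gon: merge 3 vertices and 3 edges, delete both glued faces → V=25, E=66, F=43.
Attach a pentagonal antiprism (V=10, E=20, F=12) along a 3-gon: merge 3 vertices and 3 edges, delete both glued faces → V=32, E=83, F=53.
Check: V − E + F = 32 − 83 + 53 = 2.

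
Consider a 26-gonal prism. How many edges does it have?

78

A prism on an n-gon has two n-gon bases and n rectangular sides: V = 2·26 = 52, E = 3·26 = 78, F = 26 + 2 = 28.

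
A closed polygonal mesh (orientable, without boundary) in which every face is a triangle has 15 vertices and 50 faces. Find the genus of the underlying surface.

6

Every face is a triangle, so 2E = 3·50 = 150, giving E = 75.
χ = V − E + F = 15 − 75 + 50 = -10.
For a closed orientable surface χ = 2 − 2g, so g = (2 − (-10))/2 = 6.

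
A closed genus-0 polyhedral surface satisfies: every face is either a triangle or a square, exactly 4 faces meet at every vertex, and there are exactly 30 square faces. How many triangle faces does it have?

Let x be the number of triangles; then F = 30 + x.
Edge–face incidences: 2E = 4·30 + 3·x = 120 + 3x.
Every vertex has degree 4, so 4V = 2E.
Euler: V − E + F = 2 ⇒ (2E)/4 − E + (30 + x) = 2.
Multiply by 8: 2·(2E) − 4·(2E) + 8·(30 + x) = 16, i.e. 240 + 8x − 2·(120 + 3x) = 16.
Collecting terms: 2x = 16, so x = 8.
Then 2E = 120 + 3·8 = 144, so E = 72, V = 2E/4 = 36, F = 30 + 8 = 38.

8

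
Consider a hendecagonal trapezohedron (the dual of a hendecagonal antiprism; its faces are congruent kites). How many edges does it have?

44

The n-trapezohedron (dual of the n-antiprism) has V = 2·11 + 2 = 24, E = 4·11 = 44, F = 2·11 = 22.
Check: V − E + F = 24 − 44 + 22 = 2.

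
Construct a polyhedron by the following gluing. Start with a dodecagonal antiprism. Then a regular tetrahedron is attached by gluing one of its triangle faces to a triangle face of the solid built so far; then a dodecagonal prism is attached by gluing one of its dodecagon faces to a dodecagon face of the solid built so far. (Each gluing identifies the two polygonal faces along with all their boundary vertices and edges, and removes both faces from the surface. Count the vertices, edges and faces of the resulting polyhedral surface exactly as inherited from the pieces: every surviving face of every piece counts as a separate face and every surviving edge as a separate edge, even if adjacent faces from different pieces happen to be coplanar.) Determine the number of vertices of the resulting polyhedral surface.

37

A dodecagonal antiprism: V=24, E=48, F=26.
Attach a regular tetrahedron (V=4, E=6, F=4) along a 3-gon: merge 3 vertices and 3 edges, delete both glued faces → V=25, E=51, F=28.
Attach a dodecagonal prism (V=24, E=36, F=14) along a 12-gon: merge 12 vertices and 12 edges, delete both glued faces → V=37, E=75, F=40.
Check: V − E + F = 37 − 75 + 40 = 2.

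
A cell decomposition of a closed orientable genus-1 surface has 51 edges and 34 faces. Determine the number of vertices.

For a closed orientable surface of genus 1, χ = 2 − 2·1 = 0.
V = 0 + E − F = 0 + 51 − 34 = 17.

17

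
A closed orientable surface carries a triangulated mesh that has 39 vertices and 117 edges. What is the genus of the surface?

1

Every face is a triangle and each edge borders two faces, so 3F = 2·117, giving F = 78.
χ = V − E + F = 39 − 117 + 78 = 0.
For a closed orientable surface χ = 2 − 2g, so g = (2 − (0))/2 = 1.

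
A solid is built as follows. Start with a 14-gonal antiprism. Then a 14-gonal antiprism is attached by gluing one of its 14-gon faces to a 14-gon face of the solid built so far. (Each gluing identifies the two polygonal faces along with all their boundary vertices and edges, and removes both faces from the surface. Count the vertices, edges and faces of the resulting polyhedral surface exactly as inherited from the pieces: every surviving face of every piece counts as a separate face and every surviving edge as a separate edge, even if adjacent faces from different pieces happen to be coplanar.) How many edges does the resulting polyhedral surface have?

A 14-gonal antiprism: V=28, E=56, F=30.
Attach a 14-gonal antiprism (V=28, E=56, F=30) along a 14-gon: merge 14 vertices and 14 edges, delete both glued faces → V=42, E=98, F=58.
Check: V − E + F = 42 − 98 + 58 = 2.

98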